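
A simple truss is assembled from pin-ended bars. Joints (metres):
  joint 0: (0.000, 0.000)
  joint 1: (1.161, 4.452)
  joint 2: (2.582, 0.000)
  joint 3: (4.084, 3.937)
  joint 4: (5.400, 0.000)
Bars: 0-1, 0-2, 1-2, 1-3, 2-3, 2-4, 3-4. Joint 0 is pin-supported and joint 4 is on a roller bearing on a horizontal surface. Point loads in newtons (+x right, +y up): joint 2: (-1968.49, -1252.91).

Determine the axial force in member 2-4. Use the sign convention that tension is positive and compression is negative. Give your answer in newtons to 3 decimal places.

200.250

N=5 nodes, M=7 members, R=3 reactions → 2N=10, M+R=10
member 0 (0-1): L=4.6009, (cx,cy)=(0.2523,0.9676)
member 1 (0-2): L=2.5820, (cx,cy)=(1.0000,0.0000)
member 2 (1-2): L=4.6733, (cx,cy)=(0.3041,-0.9526)
member 3 (1-3): L=2.9680, (cx,cy)=(0.9848,-0.1735)
member 4 (2-3): L=4.2138, (cx,cy)=(0.3564,0.9343)
member 5 (2-4): L=2.8180, (cx,cy)=(1.0000,0.0000)
member 6 (3-4): L=4.1511, (cx,cy)=(0.3170,-0.9484)
solve A·x = −loads:
  F[0-1] = -675.7004 N (compression)
  F[0-2] = -1797.9822 N (compression)
  F[1-2] = +760.6417 N (tension)
  F[1-3] = -407.9841 N (compression)
  F[2-3] = +565.4248 N (tension)
  F[2-4] = +200.2501 N (tension)
  F[3-4] = -631.6588 N (compression)
  Rx@0 = +1968.4900 N
  Ry@0 = +653.8334 N
  Ry@4 = +599.0766 N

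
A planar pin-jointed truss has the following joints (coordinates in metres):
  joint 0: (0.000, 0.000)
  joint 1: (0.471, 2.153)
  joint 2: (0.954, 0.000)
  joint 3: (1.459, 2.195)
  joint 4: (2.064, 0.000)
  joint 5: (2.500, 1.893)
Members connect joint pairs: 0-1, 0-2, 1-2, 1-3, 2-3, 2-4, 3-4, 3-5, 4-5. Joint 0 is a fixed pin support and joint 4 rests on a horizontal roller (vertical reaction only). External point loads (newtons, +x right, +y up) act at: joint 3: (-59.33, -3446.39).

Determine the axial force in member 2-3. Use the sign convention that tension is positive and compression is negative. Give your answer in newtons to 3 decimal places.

-1080.792

N=6 nodes, M=9 members, R=3 reactions → 2N=12, M+R=12
member 0 (0-1): L=2.2039, (cx,cy)=(0.2137,0.9769)
member 1 (0-2): L=0.9540, (cx,cy)=(1.0000,0.0000)
member 2 (1-2): L=2.2065, (cx,cy)=(0.2189,-0.9757)
member 3 (1-3): L=0.9889, (cx,cy)=(0.9991,0.0425)
member 4 (2-3): L=2.2523, (cx,cy)=(0.2242,0.9745)
member 5 (2-4): L=1.1100, (cx,cy)=(1.0000,0.0000)
member 6 (3-4): L=2.2769, (cx,cy)=(0.2657,-0.9641)
member 7 (3-5): L=1.0839, (cx,cy)=(0.9604,-0.2786)
member 8 (4-5): L=1.9426, (cx,cy)=(0.2244,0.9745)
solve A·x = −loads:
  F[0-1] = -1098.6848 N (compression)
  F[0-2] = +175.4704 N (tension)
  F[1-2] = +1079.4550 N (tension)
  F[1-3] = -471.5158 N (compression)
  F[2-3] = -1080.7922 N (compression)
  F[2-4] = +654.0858 N (tension)
  F[3-4] = -2461.5798 N (compression)
  F[3-5] = -0.0000 N (tension)
  F[4-5] = +0.0000 N (tension)
  Rx@0 = +59.3300 N
  Ry@0 = +1073.3020 N
  Ry@4 = +2373.0880 N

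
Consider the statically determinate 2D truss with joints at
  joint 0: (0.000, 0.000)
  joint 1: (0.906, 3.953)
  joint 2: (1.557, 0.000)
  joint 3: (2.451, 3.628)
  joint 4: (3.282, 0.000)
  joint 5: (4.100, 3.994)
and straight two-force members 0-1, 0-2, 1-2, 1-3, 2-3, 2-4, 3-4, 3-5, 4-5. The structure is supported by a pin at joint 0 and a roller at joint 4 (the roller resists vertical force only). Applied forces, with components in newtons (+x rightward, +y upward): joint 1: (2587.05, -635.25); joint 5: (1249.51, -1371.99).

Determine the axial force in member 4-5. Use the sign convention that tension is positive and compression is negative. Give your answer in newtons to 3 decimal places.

N=6 nodes, M=9 members, R=3 reactions → 2N=12, M+R=12
member 0 (0-1): L=4.0555, (cx,cy)=(0.2234,0.9747)
member 1 (0-2): L=1.5570, (cx,cy)=(1.0000,0.0000)
member 2 (1-2): L=4.0062, (cx,cy)=(0.1625,-0.9867)
member 3 (1-3): L=1.5788, (cx,cy)=(0.9786,-0.2059)
member 4 (2-3): L=3.7365, (cx,cy)=(0.2393,0.9710)
member 5 (2-4): L=1.7250, (cx,cy)=(1.0000,0.0000)
member 6 (3-4): L=3.7220, (cx,cy)=(0.2233,-0.9748)
member 7 (3-5): L=1.6891, (cx,cy)=(0.9762,0.2167)
member 8 (4-5): L=4.0769, (cx,cy)=(0.2006,0.9797)
solve A·x = −loads:
  F[0-1] = +4635.7734 N (tension)
  F[0-2] = +2800.9256 N (tension)
  F[1-2] = -5068.1106 N (compression)
  F[1-3] = -743.7963 N (compression)
  F[2-3] = +5150.3397 N (tension)
  F[2-4] = +745.1078 N (tension)
  F[3-4] = -4922.2392 N (compression)
  F[3-5] = +1642.4087 N (tension)
  F[4-5] = -1763.7329 N (compression)
  Rx@0 = -3836.5600 N
  Ry@0 = -4518.6123 N
  Ry@4 = +6525.8523 N

-1763.733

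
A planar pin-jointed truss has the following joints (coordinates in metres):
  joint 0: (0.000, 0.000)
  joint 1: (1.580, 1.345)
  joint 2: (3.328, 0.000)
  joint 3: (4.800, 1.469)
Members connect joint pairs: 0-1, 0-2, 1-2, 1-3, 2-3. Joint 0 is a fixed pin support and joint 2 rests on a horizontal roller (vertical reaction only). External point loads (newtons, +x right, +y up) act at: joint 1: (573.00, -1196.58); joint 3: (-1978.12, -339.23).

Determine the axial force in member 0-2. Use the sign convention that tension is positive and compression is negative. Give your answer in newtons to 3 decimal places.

-89.401

N=4 nodes, M=5 members, R=3 reactions → 2N=8, M+R=8
member 0 (0-1): L=2.0750, (cx,cy)=(0.7615,0.6482)
member 1 (0-2): L=3.3280, (cx,cy)=(1.0000,0.0000)
member 2 (1-2): L=2.2056, (cx,cy)=(0.7925,-0.6098)
member 3 (1-3): L=3.2224, (cx,cy)=(0.9993,0.0385)
member 4 (2-3): L=2.0796, (cx,cy)=(0.7078,0.7064)
solve A·x = −loads:
  F[0-1] = -1727.8820 N (compression)
  F[0-2] = -89.4010 N (compression)
  F[1-2] = -233.1364 N (compression)
  F[1-3] = -1705.2121 N (compression)
  F[2-3] = -387.3412 N (compression)
  Rx@0 = +1405.1200 N
  Ry@0 = +1120.0266 N
  Ry@2 = +415.7834 N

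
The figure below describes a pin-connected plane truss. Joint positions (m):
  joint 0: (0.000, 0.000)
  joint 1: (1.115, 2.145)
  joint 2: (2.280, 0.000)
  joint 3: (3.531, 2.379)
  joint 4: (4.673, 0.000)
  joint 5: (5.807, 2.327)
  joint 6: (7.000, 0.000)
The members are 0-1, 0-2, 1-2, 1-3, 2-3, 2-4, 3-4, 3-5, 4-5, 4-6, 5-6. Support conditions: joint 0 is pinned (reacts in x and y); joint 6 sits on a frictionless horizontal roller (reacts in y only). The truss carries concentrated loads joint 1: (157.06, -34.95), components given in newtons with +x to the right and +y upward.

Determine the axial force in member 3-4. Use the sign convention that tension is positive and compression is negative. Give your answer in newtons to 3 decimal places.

-58.215

N=7 nodes, M=11 members, R=3 reactions → 2N=14, M+R=14
member 0 (0-1): L=2.4175, (cx,cy)=(0.4612,0.8873)
member 1 (0-2): L=2.2800, (cx,cy)=(1.0000,0.0000)
member 2 (1-2): L=2.4410, (cx,cy)=(0.4773,-0.8788)
member 3 (1-3): L=2.4273, (cx,cy)=(0.9953,0.0964)
member 4 (2-3): L=2.6879, (cx,cy)=(0.4654,0.8851)
member 5 (2-4): L=2.3930, (cx,cy)=(1.0000,0.0000)
member 6 (3-4): L=2.6389, (cx,cy)=(0.4328,-0.9015)
member 7 (3-5): L=2.2766, (cx,cy)=(0.9997,-0.0228)
member 8 (4-5): L=2.5886, (cx,cy)=(0.4381,0.8989)
member 9 (4-6): L=2.3270, (cx,cy)=(1.0000,0.0000)
member 10 (5-6): L=2.6150, (cx,cy)=(0.4562,-0.8899)
solve A·x = −loads:
  F[0-1] = +21.1259 N (tension)
  F[0-2] = +147.3162 N (tension)
  F[1-2] = -73.4749 N (compression)
  F[1-3] = -112.7739 N (compression)
  F[2-3] = +72.9492 N (tension)
  F[2-4] = +78.2963 N (tension)
  F[3-4] = -58.2150 N (compression)
  F[3-5] = -53.1173 N (compression)
  F[4-5] = +58.3815 N (tension)
  F[4-6] = +27.5281 N (tension)
  F[5-6] = -60.3400 N (compression)
  Rx@0 = -157.0600 N
  Ry@0 = -18.7447 N
  Ry@6 = +53.6947 N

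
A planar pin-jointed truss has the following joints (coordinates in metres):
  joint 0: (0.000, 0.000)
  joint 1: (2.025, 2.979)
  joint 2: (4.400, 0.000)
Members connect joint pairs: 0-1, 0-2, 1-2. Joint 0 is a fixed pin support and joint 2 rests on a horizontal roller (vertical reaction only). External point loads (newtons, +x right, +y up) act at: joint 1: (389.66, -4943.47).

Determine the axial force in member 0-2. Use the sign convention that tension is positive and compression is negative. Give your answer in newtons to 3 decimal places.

N=3 nodes, M=3 members, R=3 reactions → 2N=6, M+R=6
member 0 (0-1): L=3.6021, (cx,cy)=(0.5622,0.8270)
member 1 (0-2): L=4.4000, (cx,cy)=(1.0000,0.0000)
member 2 (1-2): L=3.8099, (cx,cy)=(0.6234,-0.7819)
solve A·x = −loads:
  F[0-1] = -2907.4683 N (compression)
  F[0-2] = +2024.1611 N (tension)
  F[1-2] = -3247.0649 N (compression)
  Rx@0 = -389.6600 N
  Ry@0 = +2404.5328 N
  Ry@2 = +2538.9372 N

2024.161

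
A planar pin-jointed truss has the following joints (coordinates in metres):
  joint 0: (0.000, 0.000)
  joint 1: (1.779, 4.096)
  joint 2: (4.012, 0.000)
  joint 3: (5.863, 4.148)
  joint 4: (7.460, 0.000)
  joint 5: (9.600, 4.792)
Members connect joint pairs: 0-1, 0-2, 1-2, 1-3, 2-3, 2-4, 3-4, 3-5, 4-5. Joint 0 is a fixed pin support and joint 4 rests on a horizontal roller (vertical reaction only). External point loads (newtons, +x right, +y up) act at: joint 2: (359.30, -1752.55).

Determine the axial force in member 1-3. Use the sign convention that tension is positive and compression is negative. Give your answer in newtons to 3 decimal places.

-788.008

N=6 nodes, M=9 members, R=3 reactions → 2N=12, M+R=12
member 0 (0-1): L=4.4657, (cx,cy)=(0.3984,0.9172)
member 1 (0-2): L=4.0120, (cx,cy)=(1.0000,0.0000)
member 2 (1-2): L=4.6651, (cx,cy)=(0.4787,-0.8780)
member 3 (1-3): L=4.0843, (cx,cy)=(0.9999,0.0127)
member 4 (2-3): L=4.5423, (cx,cy)=(0.4075,0.9132)
member 5 (2-4): L=3.4480, (cx,cy)=(1.0000,0.0000)
member 6 (3-4): L=4.4448, (cx,cy)=(0.3593,-0.9332)
member 7 (3-5): L=3.7921, (cx,cy)=(0.9855,0.1698)
member 8 (4-5): L=5.2481, (cx,cy)=(0.4078,0.9131)
solve A·x = −loads:
  F[0-1] = -883.1284 N (compression)
  F[0-2] = +711.1154 N (tension)
  F[1-2] = +911.1519 N (tension)
  F[1-3] = -788.0084 N (compression)
  F[2-3] = +1043.0951 N (tension)
  F[2-4] = +362.8764 N (tension)
  F[3-4] = -1009.9659 N (compression)
  F[3-5] = +0.0000 N (tension)
  F[4-5] = -0.0000 N (compression)
  Rx@0 = -359.3000 N
  Ry@0 = +810.0258 N
  Ry@4 = +942.5242 N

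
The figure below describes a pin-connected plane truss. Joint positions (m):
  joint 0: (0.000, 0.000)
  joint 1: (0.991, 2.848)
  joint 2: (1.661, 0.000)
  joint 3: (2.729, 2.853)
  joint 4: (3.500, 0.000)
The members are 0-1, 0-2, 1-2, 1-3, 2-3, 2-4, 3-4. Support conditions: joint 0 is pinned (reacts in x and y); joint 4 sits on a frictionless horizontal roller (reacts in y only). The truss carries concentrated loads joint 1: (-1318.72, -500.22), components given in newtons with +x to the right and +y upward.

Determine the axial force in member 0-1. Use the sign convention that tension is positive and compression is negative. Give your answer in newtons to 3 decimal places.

N=5 nodes, M=7 members, R=3 reactions → 2N=10, M+R=10
member 0 (0-1): L=3.0155, (cx,cy)=(0.3286,0.9445)
member 1 (0-2): L=1.6610, (cx,cy)=(1.0000,0.0000)
member 2 (1-2): L=2.9257, (cx,cy)=(0.2290,-0.9734)
member 3 (1-3): L=1.7380, (cx,cy)=(1.0000,0.0029)
member 4 (2-3): L=3.0463, (cx,cy)=(0.3506,0.9365)
member 5 (2-4): L=1.8390, (cx,cy)=(1.0000,0.0000)
member 6 (3-4): L=2.9553, (cx,cy)=(0.2609,-0.9654)
solve A·x = −loads:
  F[0-1] = -1515.8428 N (compression)
  F[0-2] = -820.5589 N (compression)
  F[1-2] = +958.6312 N (tension)
  F[1-3] = +601.0337 N (tension)
  F[2-3] = -996.3966 N (compression)
  F[2-4] = -251.7107 N (compression)
  F[3-4] = +964.8397 N (tension)
  Rx@0 = +1318.7200 N
  Ry@0 = +1431.6476 N
  Ry@4 = -931.4276 N

-1515.843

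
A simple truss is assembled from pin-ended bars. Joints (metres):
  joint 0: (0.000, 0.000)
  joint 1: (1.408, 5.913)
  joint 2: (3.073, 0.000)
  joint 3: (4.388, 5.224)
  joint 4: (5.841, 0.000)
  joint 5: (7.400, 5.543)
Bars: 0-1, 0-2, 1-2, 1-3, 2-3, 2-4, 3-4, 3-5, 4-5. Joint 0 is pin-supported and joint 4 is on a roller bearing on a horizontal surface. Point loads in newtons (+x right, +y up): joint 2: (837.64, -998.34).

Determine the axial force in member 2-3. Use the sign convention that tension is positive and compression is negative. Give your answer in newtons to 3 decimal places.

478.917

N=6 nodes, M=9 members, R=3 reactions → 2N=12, M+R=12
member 0 (0-1): L=6.0783, (cx,cy)=(0.2316,0.9728)
member 1 (0-2): L=3.0730, (cx,cy)=(1.0000,0.0000)
member 2 (1-2): L=6.1429, (cx,cy)=(0.2710,-0.9626)
member 3 (1-3): L=3.0586, (cx,cy)=(0.9743,-0.2253)
member 4 (2-3): L=5.3870, (cx,cy)=(0.2441,0.9697)
member 5 (2-4): L=2.7680, (cx,cy)=(1.0000,0.0000)
member 6 (3-4): L=5.4223, (cx,cy)=(0.2680,-0.9634)
member 7 (3-5): L=3.0288, (cx,cy)=(0.9944,0.1053)
member 8 (4-5): L=5.7581, (cx,cy)=(0.2708,0.9626)
solve A·x = −loads:
  F[0-1] = -486.3326 N (compression)
  F[0-2] = +950.2954 N (tension)
  F[1-2] = +554.6745 N (tension)
  F[1-3] = -269.9338 N (compression)
  F[2-3] = +478.9166 N (tension)
  F[2-4] = +146.0886 N (tension)
  F[3-4] = -545.1733 N (compression)
  F[3-5] = +0.0000 N (tension)
  F[4-5] = -0.0000 N (compression)
  Rx@0 = -837.6400 N
  Ry@0 = +473.1048 N
  Ry@4 = +525.2352 N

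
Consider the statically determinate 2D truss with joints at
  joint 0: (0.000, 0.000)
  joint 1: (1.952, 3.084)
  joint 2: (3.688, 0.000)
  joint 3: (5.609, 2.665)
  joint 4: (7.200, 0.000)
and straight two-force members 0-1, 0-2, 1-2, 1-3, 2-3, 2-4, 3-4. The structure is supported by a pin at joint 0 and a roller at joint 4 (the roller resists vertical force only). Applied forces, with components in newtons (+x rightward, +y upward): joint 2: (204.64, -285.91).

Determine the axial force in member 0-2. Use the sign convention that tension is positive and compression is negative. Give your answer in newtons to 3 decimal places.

292.911

N=5 nodes, M=7 members, R=3 reactions → 2N=10, M+R=10
member 0 (0-1): L=3.6498, (cx,cy)=(0.5348,0.8450)
member 1 (0-2): L=3.6880, (cx,cy)=(1.0000,0.0000)
member 2 (1-2): L=3.5390, (cx,cy)=(0.4905,-0.8714)
member 3 (1-3): L=3.6809, (cx,cy)=(0.9935,-0.1138)
member 4 (2-3): L=3.2852, (cx,cy)=(0.5847,0.8112)
member 5 (2-4): L=3.5120, (cx,cy)=(1.0000,0.0000)
member 6 (3-4): L=3.1038, (cx,cy)=(0.5126,-0.8586)
solve A·x = −loads:
  F[0-1] = -165.0484 N (compression)
  F[0-2] = +292.9107 N (tension)
  F[1-2] = +183.4765 N (tension)
  F[1-3] = -179.4377 N (compression)
  F[2-3] = +155.3519 N (tension)
  F[2-4] = +87.4301 N (tension)
  F[3-4] = -170.5622 N (compression)
  Rx@0 = -204.6400 N
  Ry@0 = +139.4605 N
  Ry@4 = +146.4495 N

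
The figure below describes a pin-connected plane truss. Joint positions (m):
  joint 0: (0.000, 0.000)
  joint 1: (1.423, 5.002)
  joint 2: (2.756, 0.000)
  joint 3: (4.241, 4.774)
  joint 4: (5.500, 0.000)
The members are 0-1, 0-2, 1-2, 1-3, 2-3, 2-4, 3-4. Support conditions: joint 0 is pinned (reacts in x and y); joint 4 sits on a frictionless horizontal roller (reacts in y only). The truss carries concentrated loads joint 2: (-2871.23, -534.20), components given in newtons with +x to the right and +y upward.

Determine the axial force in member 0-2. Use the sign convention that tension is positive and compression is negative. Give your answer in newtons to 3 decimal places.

-2795.410

N=5 nodes, M=7 members, R=3 reactions → 2N=10, M+R=10
member 0 (0-1): L=5.2005, (cx,cy)=(0.2736,0.9618)
member 1 (0-2): L=2.7560, (cx,cy)=(1.0000,0.0000)
member 2 (1-2): L=5.1766, (cx,cy)=(0.2575,-0.9663)
member 3 (1-3): L=2.8272, (cx,cy)=(0.9967,-0.0806)
member 4 (2-3): L=4.9996, (cx,cy)=(0.2970,0.9549)
member 5 (2-4): L=2.7440, (cx,cy)=(1.0000,0.0000)
member 6 (3-4): L=4.9372, (cx,cy)=(0.2550,-0.9669)
solve A·x = −loads:
  F[0-1] = -277.0924 N (compression)
  F[0-2] = -2795.4095 N (compression)
  F[1-2] = +288.3854 N (tension)
  F[1-3] = -150.5720 N (compression)
  F[2-3] = +267.6173 N (tension)
  F[2-4] = +70.5933 N (tension)
  F[3-4] = -276.8348 N (compression)
  Rx@0 = +2871.2300 N
  Ry@0 = +266.5172 N
  Ry@4 = +267.6828 N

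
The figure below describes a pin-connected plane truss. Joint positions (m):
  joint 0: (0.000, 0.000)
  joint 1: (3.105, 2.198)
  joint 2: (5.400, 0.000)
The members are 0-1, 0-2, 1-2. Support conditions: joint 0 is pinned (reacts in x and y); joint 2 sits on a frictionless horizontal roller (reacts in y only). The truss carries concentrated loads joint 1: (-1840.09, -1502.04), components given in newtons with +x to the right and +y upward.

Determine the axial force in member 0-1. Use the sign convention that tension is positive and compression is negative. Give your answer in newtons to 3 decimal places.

-2401.191

N=3 nodes, M=3 members, R=3 reactions → 2N=6, M+R=6
member 0 (0-1): L=3.8042, (cx,cy)=(0.8162,0.5778)
member 1 (0-2): L=5.4000, (cx,cy)=(1.0000,0.0000)
member 2 (1-2): L=3.1778, (cx,cy)=(0.7222,-0.6917)
solve A·x = −loads:
  F[0-1] = -2401.1905 N (compression)
  F[0-2] = +119.7495 N (tension)
  F[1-2] = -165.8111 N (compression)
  Rx@0 = +1840.0900 N
  Ry@0 = +1387.3518 N
  Ry@2 = +114.6882 N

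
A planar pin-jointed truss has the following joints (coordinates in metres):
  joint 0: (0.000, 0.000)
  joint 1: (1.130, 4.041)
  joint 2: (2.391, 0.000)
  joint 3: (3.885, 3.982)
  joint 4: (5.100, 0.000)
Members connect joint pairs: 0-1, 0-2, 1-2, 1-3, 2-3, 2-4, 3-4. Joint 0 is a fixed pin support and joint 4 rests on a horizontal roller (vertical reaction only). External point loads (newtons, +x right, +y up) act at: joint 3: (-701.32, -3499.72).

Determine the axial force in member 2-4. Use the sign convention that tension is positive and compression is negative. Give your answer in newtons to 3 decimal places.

646.368

N=5 nodes, M=7 members, R=3 reactions → 2N=10, M+R=10
member 0 (0-1): L=4.1960, (cx,cy)=(0.2693,0.9631)
member 1 (0-2): L=2.3910, (cx,cy)=(1.0000,0.0000)
member 2 (1-2): L=4.2332, (cx,cy)=(0.2979,-0.9546)
member 3 (1-3): L=2.7556, (cx,cy)=(0.9998,-0.0214)
member 4 (2-3): L=4.2530, (cx,cy)=(0.3513,0.9363)
member 5 (2-4): L=2.7090, (cx,cy)=(1.0000,0.0000)
member 6 (3-4): L=4.1632, (cx,cy)=(0.2918,-0.9565)
solve A·x = −loads:
  F[0-1] = -1434.3269 N (compression)
  F[0-2] = -315.0517 N (compression)
  F[1-2] = +1465.4881 N (tension)
  F[1-3] = -823.0037 N (compression)
  F[2-3] = -1494.1799 N (compression)
  F[2-4] = +646.3676 N (tension)
  F[3-4] = -2214.8002 N (compression)
  Rx@0 = +701.3200 N
  Ry@0 = +1381.3365 N
  Ry@4 = +2118.3835 N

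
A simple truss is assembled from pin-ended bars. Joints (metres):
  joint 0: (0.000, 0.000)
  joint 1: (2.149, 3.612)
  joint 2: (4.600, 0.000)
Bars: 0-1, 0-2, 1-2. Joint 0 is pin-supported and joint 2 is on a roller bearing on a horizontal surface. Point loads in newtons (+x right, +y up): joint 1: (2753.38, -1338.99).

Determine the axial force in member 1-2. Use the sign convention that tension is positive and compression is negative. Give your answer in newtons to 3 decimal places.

-3368.731

N=3 nodes, M=3 members, R=3 reactions → 2N=6, M+R=6
member 0 (0-1): L=4.2029, (cx,cy)=(0.5113,0.8594)
member 1 (0-2): L=4.6000, (cx,cy)=(1.0000,0.0000)
member 2 (1-2): L=4.3651, (cx,cy)=(0.5615,-0.8275)
solve A·x = −loads:
  F[0-1] = +1685.5450 N (tension)
  F[0-2] = +1891.5471 N (tension)
  F[1-2] = -3368.7307 N (compression)
  Rx@0 = -2753.3800 N
  Ry@0 = -1448.5531 N
  Ry@2 = +2787.5431 N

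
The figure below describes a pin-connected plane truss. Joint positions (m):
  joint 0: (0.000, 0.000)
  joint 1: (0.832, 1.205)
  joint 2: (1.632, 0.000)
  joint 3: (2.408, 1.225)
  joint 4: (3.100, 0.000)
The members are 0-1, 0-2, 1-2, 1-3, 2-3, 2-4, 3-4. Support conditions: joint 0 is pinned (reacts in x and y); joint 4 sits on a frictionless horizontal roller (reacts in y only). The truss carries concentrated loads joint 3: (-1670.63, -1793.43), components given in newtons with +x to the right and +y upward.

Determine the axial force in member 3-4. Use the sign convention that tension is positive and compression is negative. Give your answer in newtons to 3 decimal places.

N=5 nodes, M=7 members, R=3 reactions → 2N=10, M+R=10
member 0 (0-1): L=1.4643, (cx,cy)=(0.5682,0.8229)
member 1 (0-2): L=1.6320, (cx,cy)=(1.0000,0.0000)
member 2 (1-2): L=1.4464, (cx,cy)=(0.5531,-0.8331)
member 3 (1-3): L=1.5761, (cx,cy)=(0.9999,0.0127)
member 4 (2-3): L=1.4501, (cx,cy)=(0.5351,0.8448)
member 5 (2-4): L=1.4680, (cx,cy)=(1.0000,0.0000)
member 6 (3-4): L=1.4069, (cx,cy)=(0.4918,-0.8707)
solve A·x = −loads:
  F[0-1] = -1288.7378 N (compression)
  F[0-2] = -938.3953 N (compression)
  F[1-2] = +1251.2515 N (tension)
  F[1-3] = -1424.4212 N (compression)
  F[2-3] = -1233.9889 N (compression)
  F[2-4] = +414.0260 N (tension)
  F[3-4] = -841.7791 N (compression)
  Rx@0 = +1670.6300 N
  Ry@0 = +1060.5082 N
  Ry@4 = +732.9218 N

-841.779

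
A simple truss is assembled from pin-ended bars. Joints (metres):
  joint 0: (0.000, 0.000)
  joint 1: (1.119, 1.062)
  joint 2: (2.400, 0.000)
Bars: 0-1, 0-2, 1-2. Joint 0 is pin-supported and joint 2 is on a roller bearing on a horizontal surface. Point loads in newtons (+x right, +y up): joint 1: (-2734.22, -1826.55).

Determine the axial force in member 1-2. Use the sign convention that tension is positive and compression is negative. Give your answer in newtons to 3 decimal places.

561.338

N=3 nodes, M=3 members, R=3 reactions → 2N=6, M+R=6
member 0 (0-1): L=1.5427, (cx,cy)=(0.7253,0.6884)
member 1 (0-2): L=2.4000, (cx,cy)=(1.0000,0.0000)
member 2 (1-2): L=1.6640, (cx,cy)=(0.7698,-0.6382)
solve A·x = −loads:
  F[0-1] = -3173.7943 N (compression)
  F[0-2] = -432.1426 N (compression)
  F[1-2] = +561.3376 N (tension)
  Rx@0 = +2734.2200 N
  Ry@0 = +2184.8134 N
  Ry@2 = -358.2634 N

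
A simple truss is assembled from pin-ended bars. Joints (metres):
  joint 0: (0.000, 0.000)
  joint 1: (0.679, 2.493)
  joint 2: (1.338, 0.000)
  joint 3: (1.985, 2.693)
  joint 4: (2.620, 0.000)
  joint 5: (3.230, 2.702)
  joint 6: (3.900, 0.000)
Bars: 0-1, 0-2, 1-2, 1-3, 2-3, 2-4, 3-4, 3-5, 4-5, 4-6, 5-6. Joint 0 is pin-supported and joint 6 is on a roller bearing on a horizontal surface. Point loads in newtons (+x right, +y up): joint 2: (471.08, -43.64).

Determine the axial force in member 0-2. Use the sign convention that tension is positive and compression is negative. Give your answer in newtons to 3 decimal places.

478.888

N=7 nodes, M=11 members, R=3 reactions → 2N=14, M+R=14
member 0 (0-1): L=2.5838, (cx,cy)=(0.2628,0.9649)
member 1 (0-2): L=1.3380, (cx,cy)=(1.0000,0.0000)
member 2 (1-2): L=2.5786, (cx,cy)=(0.2556,-0.9668)
member 3 (1-3): L=1.3212, (cx,cy)=(0.9885,0.1514)
member 4 (2-3): L=2.7696, (cx,cy)=(0.2336,0.9723)
member 5 (2-4): L=1.2820, (cx,cy)=(1.0000,0.0000)
member 6 (3-4): L=2.7669, (cx,cy)=(0.2295,-0.9733)
member 7 (3-5): L=1.2450, (cx,cy)=(1.0000,0.0072)
member 8 (4-5): L=2.7700, (cx,cy)=(0.2202,0.9755)
member 9 (4-6): L=1.2800, (cx,cy)=(1.0000,0.0000)
member 10 (5-6): L=2.7838, (cx,cy)=(0.2407,-0.9706)
solve A·x = −loads:
  F[0-1] = -29.7124 N (compression)
  F[0-2] = +478.8881 N (tension)
  F[1-2] = +27.3105 N (tension)
  F[1-3] = -14.9600 N (compression)
  F[2-3] = +17.7269 N (tension)
  F[2-4] = +10.6465 N (tension)
  F[3-4] = -15.4352 N (compression)
  F[3-5] = -7.1043 N (compression)
  F[4-5] = +15.4013 N (tension)
  F[4-6] = +3.7125 N (tension)
  F[5-6] = -15.4253 N (compression)
  Rx@0 = -471.0800 N
  Ry@0 = +28.6681 N
  Ry@6 = +14.9719 N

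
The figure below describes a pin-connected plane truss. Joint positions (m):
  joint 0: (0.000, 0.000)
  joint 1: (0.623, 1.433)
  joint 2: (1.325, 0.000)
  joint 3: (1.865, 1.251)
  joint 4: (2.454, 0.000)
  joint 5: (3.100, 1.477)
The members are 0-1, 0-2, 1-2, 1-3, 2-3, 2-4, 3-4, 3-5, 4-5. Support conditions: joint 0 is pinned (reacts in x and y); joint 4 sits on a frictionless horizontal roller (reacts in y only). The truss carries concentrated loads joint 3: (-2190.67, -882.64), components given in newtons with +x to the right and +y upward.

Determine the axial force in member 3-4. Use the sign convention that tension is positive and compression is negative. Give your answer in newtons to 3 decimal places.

492.925

N=6 nodes, M=9 members, R=3 reactions → 2N=12, M+R=12
member 0 (0-1): L=1.5626, (cx,cy)=(0.3987,0.9171)
member 1 (0-2): L=1.3250, (cx,cy)=(1.0000,0.0000)
member 2 (1-2): L=1.5957, (cx,cy)=(0.4399,-0.8980)
member 3 (1-3): L=1.2553, (cx,cy)=(0.9894,-0.1450)
member 4 (2-3): L=1.3626, (cx,cy)=(0.3963,0.9181)
member 5 (2-4): L=1.1290, (cx,cy)=(1.0000,0.0000)
member 6 (3-4): L=1.3827, (cx,cy)=(0.4260,-0.9047)
member 7 (3-5): L=1.2555, (cx,cy)=(0.9837,0.1800)
member 8 (4-5): L=1.6121, (cx,cy)=(0.4007,0.9162)
solve A·x = −loads:
  F[0-1] = -1448.7365 N (compression)
  F[0-2] = -1613.0548 N (compression)
  F[1-2] = +1695.4266 N (tension)
  F[1-3] = -1337.6174 N (compression)
  F[2-3] = -1658.3377 N (compression)
  F[2-4] = -209.9720 N (compression)
  F[3-4] = +492.9253 N (tension)
  F[3-5] = +0.0000 N (tension)
  F[4-5] = -0.0000 N (compression)
  Rx@0 = +2190.6700 N
  Ry@0 = +1328.6076 N
  Ry@4 = -445.9676 N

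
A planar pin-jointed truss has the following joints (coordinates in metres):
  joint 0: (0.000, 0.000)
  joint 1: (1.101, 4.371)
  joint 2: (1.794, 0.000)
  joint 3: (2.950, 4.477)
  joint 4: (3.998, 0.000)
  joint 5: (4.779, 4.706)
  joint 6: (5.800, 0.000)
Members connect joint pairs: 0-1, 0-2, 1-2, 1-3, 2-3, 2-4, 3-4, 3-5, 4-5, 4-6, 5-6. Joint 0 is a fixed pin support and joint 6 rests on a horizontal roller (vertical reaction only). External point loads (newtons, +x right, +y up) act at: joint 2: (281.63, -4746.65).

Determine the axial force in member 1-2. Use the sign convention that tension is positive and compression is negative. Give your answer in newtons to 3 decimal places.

N=7 nodes, M=11 members, R=3 reactions → 2N=14, M+R=14
member 0 (0-1): L=4.5075, (cx,cy)=(0.2443,0.9697)
member 1 (0-2): L=1.7940, (cx,cy)=(1.0000,0.0000)
member 2 (1-2): L=4.4256, (cx,cy)=(0.1566,-0.9877)
member 3 (1-3): L=1.8520, (cx,cy)=(0.9984,0.0572)
member 4 (2-3): L=4.6238, (cx,cy)=(0.2500,0.9682)
member 5 (2-4): L=2.2040, (cx,cy)=(1.0000,0.0000)
member 6 (3-4): L=4.5980, (cx,cy)=(0.2279,-0.9737)
member 7 (3-5): L=1.8433, (cx,cy)=(0.9923,0.1242)
member 8 (4-5): L=4.7704, (cx,cy)=(0.1637,0.9865)
member 9 (4-6): L=1.8020, (cx,cy)=(1.0000,0.0000)
member 10 (5-6): L=4.8155, (cx,cy)=(0.2120,-0.9773)
solve A·x = −loads:
  F[0-1] = -3380.8674 N (compression)
  F[0-2] = +1107.4334 N (tension)
  F[1-2] = +3242.0107 N (tension)
  F[1-3] = -1335.6564 N (compression)
  F[2-3] = +1595.2942 N (tension)
  F[2-4] = +934.6294 N (tension)
  F[3-4] = -1581.7029 N (compression)
  F[3-5] = -578.6039 N (compression)
  F[4-5] = +1561.1352 N (tension)
  F[4-6] = +318.5338 N (tension)
  F[5-6] = -1502.3447 N (compression)
  Rx@0 = -281.6300 N
  Ry@0 = +3278.4621 N
  Ry@6 = +1468.1879 N

3242.011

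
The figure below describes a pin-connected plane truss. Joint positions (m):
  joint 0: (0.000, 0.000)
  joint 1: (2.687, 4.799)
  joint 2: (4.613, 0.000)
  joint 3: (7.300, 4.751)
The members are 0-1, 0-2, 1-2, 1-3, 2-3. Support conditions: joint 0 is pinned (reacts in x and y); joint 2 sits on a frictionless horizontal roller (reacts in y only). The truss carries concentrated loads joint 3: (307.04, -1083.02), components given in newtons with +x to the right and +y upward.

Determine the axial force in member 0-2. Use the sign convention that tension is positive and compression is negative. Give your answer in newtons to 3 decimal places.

-223.231

N=4 nodes, M=5 members, R=3 reactions → 2N=8, M+R=8
member 0 (0-1): L=5.5000, (cx,cy)=(0.4885,0.8725)
member 1 (0-2): L=4.6130, (cx,cy)=(1.0000,0.0000)
member 2 (1-2): L=5.1711, (cx,cy)=(0.3725,-0.9280)
member 3 (1-3): L=4.6132, (cx,cy)=(0.9999,-0.0104)
member 4 (2-3): L=5.4582, (cx,cy)=(0.4923,0.8704)
solve A·x = −loads:
  F[0-1] = +1085.4141 N (tension)
  F[0-2] = -223.2309 N (compression)
  F[1-2] = -1030.7424 N (compression)
  F[1-3] = +914.2280 N (tension)
  F[2-3] = -1233.3028 N (compression)
  Rx@0 = -307.0400 N
  Ry@0 = -947.0674 N
  Ry@2 = +2030.0874 N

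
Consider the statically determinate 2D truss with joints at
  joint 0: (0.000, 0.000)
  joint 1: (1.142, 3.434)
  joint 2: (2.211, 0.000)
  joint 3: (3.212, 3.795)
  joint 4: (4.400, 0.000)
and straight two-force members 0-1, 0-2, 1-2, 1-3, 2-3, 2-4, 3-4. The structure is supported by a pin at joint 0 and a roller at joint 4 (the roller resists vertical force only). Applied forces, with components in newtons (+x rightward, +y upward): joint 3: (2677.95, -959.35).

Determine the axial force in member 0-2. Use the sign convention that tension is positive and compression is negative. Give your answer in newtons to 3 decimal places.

N=5 nodes, M=7 members, R=3 reactions → 2N=10, M+R=10
member 0 (0-1): L=3.6189, (cx,cy)=(0.3156,0.9489)
member 1 (0-2): L=2.2110, (cx,cy)=(1.0000,0.0000)
member 2 (1-2): L=3.5965, (cx,cy)=(0.2972,-0.9548)
member 3 (1-3): L=2.1012, (cx,cy)=(0.9851,0.1718)
member 4 (2-3): L=3.9248, (cx,cy)=(0.2550,0.9669)
member 5 (2-4): L=2.1890, (cx,cy)=(1.0000,0.0000)
member 6 (3-4): L=3.9766, (cx,cy)=(0.2987,-0.9543)
solve A·x = −loads:
  F[0-1] = +2161.1323 N (tension)
  F[0-2] = +1995.9733 N (tension)
  F[1-2] = -1919.0277 N (compression)
  F[1-3] = +1271.2712 N (tension)
  F[2-3] = +1894.9672 N (tension)
  F[2-4] = +942.2788 N (tension)
  F[3-4] = -3154.0981 N (compression)
  Rx@0 = -2677.9500 N
  Ry@0 = -2050.7074 N
  Ry@4 = +3010.0574 N

1995.973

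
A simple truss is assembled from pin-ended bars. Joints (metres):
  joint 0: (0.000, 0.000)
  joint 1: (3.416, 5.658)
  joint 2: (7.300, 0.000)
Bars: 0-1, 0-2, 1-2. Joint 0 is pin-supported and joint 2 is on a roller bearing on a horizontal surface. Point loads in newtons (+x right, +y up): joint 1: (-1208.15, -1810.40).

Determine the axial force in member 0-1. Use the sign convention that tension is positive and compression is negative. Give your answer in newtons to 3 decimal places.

-2219.002

N=3 nodes, M=3 members, R=3 reactions → 2N=6, M+R=6
member 0 (0-1): L=6.6092, (cx,cy)=(0.5169,0.8561)
member 1 (0-2): L=7.3000, (cx,cy)=(1.0000,0.0000)
member 2 (1-2): L=6.8628, (cx,cy)=(0.5659,-0.8244)
solve A·x = −loads:
  F[0-1] = -2219.0018 N (compression)
  F[0-2] = -61.2537 N (compression)
  F[1-2] = +108.2321 N (tension)
  Rx@0 = +1208.1500 N
  Ry@0 = +1899.6310 N
  Ry@2 = -89.2310 N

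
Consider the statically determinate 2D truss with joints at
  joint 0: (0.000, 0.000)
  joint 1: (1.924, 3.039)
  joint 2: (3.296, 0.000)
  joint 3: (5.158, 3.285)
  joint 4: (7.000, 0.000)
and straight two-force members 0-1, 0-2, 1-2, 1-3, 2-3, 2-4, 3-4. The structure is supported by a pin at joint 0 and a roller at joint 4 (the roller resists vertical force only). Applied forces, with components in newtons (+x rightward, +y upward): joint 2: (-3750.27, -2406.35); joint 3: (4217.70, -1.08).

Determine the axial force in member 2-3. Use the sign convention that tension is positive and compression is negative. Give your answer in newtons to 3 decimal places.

3512.531

N=5 nodes, M=7 members, R=3 reactions → 2N=10, M+R=10
member 0 (0-1): L=3.5968, (cx,cy)=(0.5349,0.8449)
member 1 (0-2): L=3.2960, (cx,cy)=(1.0000,0.0000)
member 2 (1-2): L=3.3344, (cx,cy)=(0.4115,-0.9114)
member 3 (1-3): L=3.2433, (cx,cy)=(0.9971,0.0758)
member 4 (2-3): L=3.7760, (cx,cy)=(0.4931,0.8700)
member 5 (2-4): L=3.7040, (cx,cy)=(1.0000,0.0000)
member 6 (3-4): L=3.7662, (cx,cy)=(0.4891,-0.8722)
solve A·x = −loads:
  F[0-1] = +835.2626 N (tension)
  F[0-2] = +20.6370 N (tension)
  F[1-2] = -712.5472 N (compression)
  F[1-3] = +742.1255 N (tension)
  F[2-3] = +3512.5314 N (tension)
  F[2-4] = +1745.6380 N (tension)
  F[3-4] = -3569.1666 N (compression)
  Rx@0 = -467.4300 N
  Ry@0 = -705.7192 N
  Ry@4 = +3113.1492 N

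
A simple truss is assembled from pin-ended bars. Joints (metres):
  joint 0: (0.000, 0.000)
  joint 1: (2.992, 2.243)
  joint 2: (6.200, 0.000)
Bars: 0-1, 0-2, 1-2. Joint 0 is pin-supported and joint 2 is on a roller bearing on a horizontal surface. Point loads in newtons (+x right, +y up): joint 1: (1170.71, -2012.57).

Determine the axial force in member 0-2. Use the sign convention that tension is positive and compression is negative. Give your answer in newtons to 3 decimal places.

N=3 nodes, M=3 members, R=3 reactions → 2N=6, M+R=6
member 0 (0-1): L=3.7394, (cx,cy)=(0.8001,0.5998)
member 1 (0-2): L=6.2000, (cx,cy)=(1.0000,0.0000)
member 2 (1-2): L=3.9144, (cx,cy)=(0.8195,-0.5730)
solve A·x = −loads:
  F[0-1] = -1029.9772 N (compression)
  F[0-2] = +1994.8239 N (tension)
  F[1-2] = -2434.0661 N (compression)
  Rx@0 = -1170.7100 N
  Ry@0 = +617.8100 N
  Ry@2 = +1394.7600 N

1994.824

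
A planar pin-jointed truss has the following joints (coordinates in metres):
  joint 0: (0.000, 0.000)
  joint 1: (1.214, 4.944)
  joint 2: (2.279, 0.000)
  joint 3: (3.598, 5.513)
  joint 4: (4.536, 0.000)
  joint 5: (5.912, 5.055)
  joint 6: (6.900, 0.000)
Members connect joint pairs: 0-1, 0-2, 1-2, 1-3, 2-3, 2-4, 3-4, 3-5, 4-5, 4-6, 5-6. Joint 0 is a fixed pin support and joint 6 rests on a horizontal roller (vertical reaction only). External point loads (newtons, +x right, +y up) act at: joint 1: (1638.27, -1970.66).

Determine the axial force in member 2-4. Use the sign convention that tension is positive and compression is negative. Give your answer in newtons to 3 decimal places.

N=7 nodes, M=11 members, R=3 reactions → 2N=14, M+R=14
member 0 (0-1): L=5.0909, (cx,cy)=(0.2385,0.9712)
member 1 (0-2): L=2.2790, (cx,cy)=(1.0000,0.0000)
member 2 (1-2): L=5.0574, (cx,cy)=(0.2106,-0.9776)
member 3 (1-3): L=2.4510, (cx,cy)=(0.9727,0.2322)
member 4 (2-3): L=5.6686, (cx,cy)=(0.2327,0.9726)
member 5 (2-4): L=2.2570, (cx,cy)=(1.0000,0.0000)
member 6 (3-4): L=5.5922, (cx,cy)=(0.1677,-0.9858)
member 7 (3-5): L=2.3589, (cx,cy)=(0.9810,-0.1942)
member 8 (4-5): L=5.2389, (cx,cy)=(0.2626,0.9649)
member 9 (4-6): L=2.3640, (cx,cy)=(1.0000,0.0000)
member 10 (5-6): L=5.1506, (cx,cy)=(0.1918,-0.9814)
solve A·x = −loads:
  F[0-1] = -463.4522 N (compression)
  F[0-2] = +1748.7877 N (tension)
  F[1-2] = -1885.4833 N (compression)
  F[1-3] = -1389.7064 N (compression)
  F[2-3] = +1895.2236 N (tension)
  F[2-4] = +910.7471 N (tension)
  F[3-4] = -1406.9600 N (compression)
  F[3-5] = -687.8434 N (compression)
  F[4-5] = +1437.4953 N (tension)
  F[4-6] = +297.1970 N (tension)
  F[5-6] = -1549.3494 N (compression)
  Rx@0 = -1638.2700 N
  Ry@0 = +450.0820 N
  Ry@6 = +1520.5780 N

910.747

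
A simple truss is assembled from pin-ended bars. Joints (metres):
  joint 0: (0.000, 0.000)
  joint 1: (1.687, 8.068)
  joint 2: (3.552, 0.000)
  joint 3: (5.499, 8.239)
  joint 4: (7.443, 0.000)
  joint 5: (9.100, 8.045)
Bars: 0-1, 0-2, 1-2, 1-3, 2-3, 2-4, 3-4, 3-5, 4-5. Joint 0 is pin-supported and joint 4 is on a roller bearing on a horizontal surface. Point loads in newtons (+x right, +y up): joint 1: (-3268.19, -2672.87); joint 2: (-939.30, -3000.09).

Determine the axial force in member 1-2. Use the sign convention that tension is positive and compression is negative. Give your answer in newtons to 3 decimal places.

N=6 nodes, M=9 members, R=3 reactions → 2N=12, M+R=12
member 0 (0-1): L=8.2425, (cx,cy)=(0.2047,0.9788)
member 1 (0-2): L=3.5520, (cx,cy)=(1.0000,0.0000)
member 2 (1-2): L=8.2808, (cx,cy)=(0.2252,-0.9743)
member 3 (1-3): L=3.8158, (cx,cy)=(0.9990,0.0448)
member 4 (2-3): L=8.4659, (cx,cy)=(0.2300,0.9732)
member 5 (2-4): L=3.8910, (cx,cy)=(1.0000,0.0000)
member 6 (3-4): L=8.4652, (cx,cy)=(0.2296,-0.9733)
member 7 (3-5): L=3.6062, (cx,cy)=(0.9986,-0.0538)
member 8 (4-5): L=8.2139, (cx,cy)=(0.2017,0.9794)
solve A·x = −loads:
  F[0-1] = -7333.2792 N (compression)
  F[0-2] = -2706.5787 N (compression)
  F[1-2] = +4657.0465 N (tension)
  F[1-3] = +719.1360 N (tension)
  F[2-3] = -1579.6484 N (compression)
  F[2-4] = -355.1249 N (compression)
  F[3-4] = +1546.4079 N (tension)
  F[3-5] = +0.0000 N (tension)
  F[4-5] = -0.0000 N (compression)
  Rx@0 = +4207.4900 N
  Ry@0 = +7178.0393 N
  Ry@4 = -1505.0793 N

4657.047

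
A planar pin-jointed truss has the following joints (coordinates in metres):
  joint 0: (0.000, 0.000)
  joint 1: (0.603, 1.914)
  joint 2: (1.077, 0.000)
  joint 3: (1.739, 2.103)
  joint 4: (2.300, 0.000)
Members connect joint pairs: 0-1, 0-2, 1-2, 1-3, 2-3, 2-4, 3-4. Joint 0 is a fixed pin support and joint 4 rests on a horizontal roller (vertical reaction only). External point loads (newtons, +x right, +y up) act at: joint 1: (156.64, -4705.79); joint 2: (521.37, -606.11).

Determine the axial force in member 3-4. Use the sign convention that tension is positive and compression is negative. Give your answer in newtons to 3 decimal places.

N=5 nodes, M=7 members, R=3 reactions → 2N=10, M+R=10
member 0 (0-1): L=2.0067, (cx,cy)=(0.3005,0.9538)
member 1 (0-2): L=1.0770, (cx,cy)=(1.0000,0.0000)
member 2 (1-2): L=1.9718, (cx,cy)=(0.2404,-0.9707)
member 3 (1-3): L=1.1516, (cx,cy)=(0.9864,0.1641)
member 4 (2-3): L=2.2047, (cx,cy)=(0.3003,0.9539)
member 5 (2-4): L=1.2230, (cx,cy)=(1.0000,0.0000)
member 6 (3-4): L=2.1765, (cx,cy)=(0.2577,-0.9662)
solve A·x = −loads:
  F[0-1] = -3841.5285 N (compression)
  F[0-2] = +1832.3408 N (tension)
  F[1-2] = -1246.6026 N (compression)
  F[1-3] = -1025.2045 N (compression)
  F[2-3] = +1904.0166 N (tension)
  F[2-4] = +439.5980 N (tension)
  F[3-4] = -1705.5311 N (compression)
  Rx@0 = -678.0100 N
  Ry@0 = +3663.9953 N
  Ry@4 = +1647.9047 N

-1705.531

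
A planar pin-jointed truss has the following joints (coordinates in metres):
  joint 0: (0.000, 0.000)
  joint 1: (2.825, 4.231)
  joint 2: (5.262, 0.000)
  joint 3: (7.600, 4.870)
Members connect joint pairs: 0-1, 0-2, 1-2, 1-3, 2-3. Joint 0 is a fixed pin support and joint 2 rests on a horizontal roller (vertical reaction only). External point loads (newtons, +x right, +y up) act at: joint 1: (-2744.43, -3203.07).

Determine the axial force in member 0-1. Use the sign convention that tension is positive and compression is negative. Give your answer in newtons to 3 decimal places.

-4437.105

N=4 nodes, M=5 members, R=3 reactions → 2N=8, M+R=8
member 0 (0-1): L=5.0874, (cx,cy)=(0.5553,0.8317)
member 1 (0-2): L=5.2620, (cx,cy)=(1.0000,0.0000)
member 2 (1-2): L=4.8827, (cx,cy)=(0.4991,-0.8665)
member 3 (1-3): L=4.8176, (cx,cy)=(0.9912,0.1326)
member 4 (2-3): L=5.4021, (cx,cy)=(0.4328,0.9015)
solve A·x = −loads:
  F[0-1] = -4437.1049 N (compression)
  F[0-2] = -280.5512 N (compression)
  F[1-2] = +562.0988 N (tension)
  F[1-3] = -0.0000 N (compression)
  F[2-3] = +0.0000 N (tension)
  Rx@0 = +2744.4300 N
  Ry@0 = +3690.1492 N
  Ry@2 = -487.0792 N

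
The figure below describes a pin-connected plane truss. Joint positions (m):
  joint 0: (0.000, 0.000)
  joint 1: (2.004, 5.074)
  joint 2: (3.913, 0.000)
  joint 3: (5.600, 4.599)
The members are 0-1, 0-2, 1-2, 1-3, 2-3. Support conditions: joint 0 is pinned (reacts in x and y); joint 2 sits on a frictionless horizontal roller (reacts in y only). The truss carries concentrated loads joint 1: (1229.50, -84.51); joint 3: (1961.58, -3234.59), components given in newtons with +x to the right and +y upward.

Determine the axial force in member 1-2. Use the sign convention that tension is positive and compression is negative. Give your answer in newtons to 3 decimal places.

-6126.595

N=4 nodes, M=5 members, R=3 reactions → 2N=8, M+R=8
member 0 (0-1): L=5.4554, (cx,cy)=(0.3673,0.9301)
member 1 (0-2): L=3.9130, (cx,cy)=(1.0000,0.0000)
member 2 (1-2): L=5.4212, (cx,cy)=(0.3521,-0.9359)
member 3 (1-3): L=3.6272, (cx,cy)=(0.9914,-0.1310)
member 4 (2-3): L=4.8986, (cx,cy)=(0.3444,0.9388)
solve A·x = −loads:
  F[0-1] = +5647.9263 N (tension)
  F[0-2] = +1116.3605 N (tension)
  F[1-2] = -6126.5955 N (compression)
  F[1-3] = +3028.6835 N (tension)
  F[2-3] = -3022.8820 N (compression)
  Rx@0 = -3191.0800 N
  Ry@0 = -5253.0573 N
  Ry@2 = +8572.1573 N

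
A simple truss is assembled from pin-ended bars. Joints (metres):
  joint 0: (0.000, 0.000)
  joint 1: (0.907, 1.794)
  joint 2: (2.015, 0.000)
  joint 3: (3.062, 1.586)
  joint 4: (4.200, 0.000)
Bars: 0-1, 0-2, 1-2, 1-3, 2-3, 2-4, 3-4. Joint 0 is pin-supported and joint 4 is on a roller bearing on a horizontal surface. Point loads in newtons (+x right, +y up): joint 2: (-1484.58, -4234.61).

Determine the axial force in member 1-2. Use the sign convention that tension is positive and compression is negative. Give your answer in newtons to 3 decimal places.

N=5 nodes, M=7 members, R=3 reactions → 2N=10, M+R=10
member 0 (0-1): L=2.0102, (cx,cy)=(0.4512,0.8924)
member 1 (0-2): L=2.0150, (cx,cy)=(1.0000,0.0000)
member 2 (1-2): L=2.1086, (cx,cy)=(0.5255,-0.8508)
member 3 (1-3): L=2.1650, (cx,cy)=(0.9954,-0.0961)
member 4 (2-3): L=1.9004, (cx,cy)=(0.5509,0.8346)
member 5 (2-4): L=2.1850, (cx,cy)=(1.0000,0.0000)
member 6 (3-4): L=1.9520, (cx,cy)=(0.5830,-0.8125)
solve A·x = −loads:
  F[0-1] = -2468.5511 N (compression)
  F[0-2] = -370.7974 N (compression)
  F[1-2] = +2887.8022 N (tension)
  F[1-3] = -2643.4718 N (compression)
  F[2-3] = +2130.0519 N (tension)
  F[2-4] = +1457.7339 N (tension)
  F[3-4] = -2500.4810 N (compression)
  Rx@0 = +1484.5800 N
  Ry@0 = +2203.0054 N
  Ry@4 = +2031.6046 N

2887.802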